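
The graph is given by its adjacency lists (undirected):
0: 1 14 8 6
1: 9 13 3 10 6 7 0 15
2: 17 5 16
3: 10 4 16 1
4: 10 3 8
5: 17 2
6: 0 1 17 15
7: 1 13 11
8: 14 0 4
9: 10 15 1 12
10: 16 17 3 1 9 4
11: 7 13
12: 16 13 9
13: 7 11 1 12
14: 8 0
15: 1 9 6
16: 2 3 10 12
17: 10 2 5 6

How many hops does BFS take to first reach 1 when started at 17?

2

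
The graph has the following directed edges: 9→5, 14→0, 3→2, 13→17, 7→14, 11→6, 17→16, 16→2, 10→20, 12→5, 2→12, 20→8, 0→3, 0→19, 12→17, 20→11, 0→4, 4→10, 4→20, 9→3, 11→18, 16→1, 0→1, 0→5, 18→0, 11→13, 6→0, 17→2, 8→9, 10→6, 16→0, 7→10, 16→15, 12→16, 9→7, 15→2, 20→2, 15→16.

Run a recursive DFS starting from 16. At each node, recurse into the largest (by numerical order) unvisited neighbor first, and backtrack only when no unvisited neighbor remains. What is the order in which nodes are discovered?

16, 15, 2, 12, 17, 5, 1, 0, 19, 4, 20, 11, 18, 13, 6, 8, 9, 7, 14, 10, 3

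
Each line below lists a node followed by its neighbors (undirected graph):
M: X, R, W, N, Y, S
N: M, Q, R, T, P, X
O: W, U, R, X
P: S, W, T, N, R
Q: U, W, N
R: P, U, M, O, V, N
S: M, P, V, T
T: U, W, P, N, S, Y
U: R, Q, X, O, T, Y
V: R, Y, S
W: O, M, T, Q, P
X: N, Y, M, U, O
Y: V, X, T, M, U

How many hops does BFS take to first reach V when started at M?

2

Level 0: M
Level 1: N, R, S, W, X, Y
Level 2: O, P, Q, T, U, V
V first appears at level 2.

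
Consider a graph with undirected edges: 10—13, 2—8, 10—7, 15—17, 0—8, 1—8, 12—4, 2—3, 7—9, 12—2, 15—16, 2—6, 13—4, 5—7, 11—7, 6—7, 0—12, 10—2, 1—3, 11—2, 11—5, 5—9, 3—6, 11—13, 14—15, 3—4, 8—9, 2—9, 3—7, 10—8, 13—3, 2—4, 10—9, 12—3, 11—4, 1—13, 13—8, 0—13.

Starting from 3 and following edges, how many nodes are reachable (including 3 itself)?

BFS from 3 visits: 3, 13, 12, 7, 6, 4, 2, 1, 11, 10, 8, 0, 9, 5
Reachable nodes: 14 of 18 total.

14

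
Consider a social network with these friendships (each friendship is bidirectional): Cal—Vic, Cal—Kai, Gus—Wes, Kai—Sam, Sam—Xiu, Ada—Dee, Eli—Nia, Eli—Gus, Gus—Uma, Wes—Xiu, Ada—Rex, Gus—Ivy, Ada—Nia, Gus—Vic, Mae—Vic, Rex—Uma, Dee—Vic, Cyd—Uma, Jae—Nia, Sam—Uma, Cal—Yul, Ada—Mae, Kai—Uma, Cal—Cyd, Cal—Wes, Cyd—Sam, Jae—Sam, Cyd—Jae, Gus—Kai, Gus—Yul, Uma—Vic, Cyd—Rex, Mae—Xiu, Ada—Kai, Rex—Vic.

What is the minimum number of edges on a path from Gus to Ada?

Level 0: Gus
Level 1: Eli, Ivy, Kai, Uma, Vic, Wes, Yul
Level 2: Ada, Cal, Cyd, Dee, Mae, Nia, Rex, Sam, Xiu
Level 3: Jae
Ada first appears at level 2.

2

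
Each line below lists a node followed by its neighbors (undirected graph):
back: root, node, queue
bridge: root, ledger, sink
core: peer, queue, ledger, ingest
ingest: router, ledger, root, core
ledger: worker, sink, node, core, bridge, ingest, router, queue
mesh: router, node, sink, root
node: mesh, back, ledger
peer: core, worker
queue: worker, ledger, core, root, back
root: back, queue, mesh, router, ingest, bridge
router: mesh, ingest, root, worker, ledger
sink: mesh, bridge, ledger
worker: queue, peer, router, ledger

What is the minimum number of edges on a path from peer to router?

2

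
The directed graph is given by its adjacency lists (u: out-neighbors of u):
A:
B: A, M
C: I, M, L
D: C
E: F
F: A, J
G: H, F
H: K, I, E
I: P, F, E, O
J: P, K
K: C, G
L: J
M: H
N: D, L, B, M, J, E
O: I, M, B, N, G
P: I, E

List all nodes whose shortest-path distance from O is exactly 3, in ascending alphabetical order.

Level 0: O
Level 1: B, G, I, M, N
Level 2: A, D, E, F, H, J, L, P
Level 3: C, K

C, K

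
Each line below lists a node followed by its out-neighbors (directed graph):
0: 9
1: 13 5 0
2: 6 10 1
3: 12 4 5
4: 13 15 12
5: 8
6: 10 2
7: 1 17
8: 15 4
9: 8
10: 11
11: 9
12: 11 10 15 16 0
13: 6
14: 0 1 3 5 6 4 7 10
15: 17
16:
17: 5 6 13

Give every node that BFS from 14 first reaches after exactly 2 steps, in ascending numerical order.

2, 8, 9, 11, 12, 13, 15, 17

Level 0: 14
Level 1: 0, 1, 3, 4, 5, 6, 7, 10
Level 2: 2, 8, 9, 11, 12, 13, 15, 17
Level 3: 16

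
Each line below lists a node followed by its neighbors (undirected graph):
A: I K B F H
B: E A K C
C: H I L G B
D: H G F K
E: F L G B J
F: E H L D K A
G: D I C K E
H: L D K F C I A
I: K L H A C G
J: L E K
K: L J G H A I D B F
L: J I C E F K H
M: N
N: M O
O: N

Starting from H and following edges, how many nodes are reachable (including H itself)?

12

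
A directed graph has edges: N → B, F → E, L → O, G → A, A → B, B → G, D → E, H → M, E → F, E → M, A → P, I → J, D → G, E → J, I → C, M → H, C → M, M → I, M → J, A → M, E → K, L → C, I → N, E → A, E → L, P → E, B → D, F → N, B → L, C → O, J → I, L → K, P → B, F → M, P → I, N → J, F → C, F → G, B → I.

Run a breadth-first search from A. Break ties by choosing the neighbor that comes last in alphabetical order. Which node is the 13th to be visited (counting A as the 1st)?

C

Visit A; enqueue P, M, B → queue [P, M, B]
Visit P; enqueue I, E → queue [M, B, I, E]
Visit M; enqueue J, H → queue [B, I, E, J, H]
Visit B; enqueue L, G, D → queue [I, E, J, H, L, G, D]
Visit I; enqueue N, C → queue [E, J, H, L, G, D, N, C]
Visit E; enqueue K, F → queue [J, H, L, G, D, N, C, K, F]
Visit J → queue [H, L, G, D, N, C, K, F]
Visit H → queue [L, G, D, N, C, K, F]
Visit L; enqueue O → queue [G, D, N, C, K, F, O]
Visit G → queue [D, N, C, K, F, O]
Visit D → queue [N, C, K, F, O]
Visit N → queue [C, K, F, O]
Visit C → queue [K, F, O]
Visit K → queue [F, O]
Visit F → queue [O]
Visit O → queue []

Visit order: A, P, M, B, I, E, J, H, L, G, D, N, C, K, F, O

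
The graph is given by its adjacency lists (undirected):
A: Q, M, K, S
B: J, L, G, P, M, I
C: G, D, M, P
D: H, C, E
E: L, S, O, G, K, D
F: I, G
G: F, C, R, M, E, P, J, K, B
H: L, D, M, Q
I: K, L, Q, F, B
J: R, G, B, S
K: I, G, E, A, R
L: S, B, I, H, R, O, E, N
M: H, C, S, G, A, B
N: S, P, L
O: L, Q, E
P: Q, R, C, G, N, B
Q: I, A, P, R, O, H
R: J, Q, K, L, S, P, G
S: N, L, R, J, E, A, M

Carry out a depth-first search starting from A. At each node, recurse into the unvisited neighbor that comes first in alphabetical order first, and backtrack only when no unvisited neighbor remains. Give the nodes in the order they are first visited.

A, K, E, D, C, G, B, I, F, L, H, M, S, J, R, P, N, Q, O

Visit A
A → K
K → E
E → D
D → C
C → G
G → B
B → I
I → F
I → L
L → H
H → M
M → S
S → J
J → R
R → P
P → N
P → Q
Q → O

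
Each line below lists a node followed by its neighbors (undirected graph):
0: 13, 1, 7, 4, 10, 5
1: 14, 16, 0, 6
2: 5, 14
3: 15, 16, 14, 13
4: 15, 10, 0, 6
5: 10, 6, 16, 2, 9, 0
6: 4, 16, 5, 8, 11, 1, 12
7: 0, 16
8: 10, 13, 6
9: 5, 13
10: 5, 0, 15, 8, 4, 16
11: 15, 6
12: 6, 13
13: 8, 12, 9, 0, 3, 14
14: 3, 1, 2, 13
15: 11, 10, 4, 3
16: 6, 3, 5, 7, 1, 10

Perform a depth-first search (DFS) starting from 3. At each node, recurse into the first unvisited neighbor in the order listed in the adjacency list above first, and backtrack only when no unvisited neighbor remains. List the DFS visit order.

Visit 3
3 → 15
15 → 11
11 → 6
6 → 4
4 → 10
10 → 5
5 → 16
16 → 7
7 → 0
0 → 13
13 → 8
13 → 12
13 → 9
13 → 14
14 → 1
14 → 2

3 → 15 → 11 → 6 → 4 → 10 → 5 → 16 → 7 → 0 → 13 → 8 → 12 → 9 → 14 → 1 → 2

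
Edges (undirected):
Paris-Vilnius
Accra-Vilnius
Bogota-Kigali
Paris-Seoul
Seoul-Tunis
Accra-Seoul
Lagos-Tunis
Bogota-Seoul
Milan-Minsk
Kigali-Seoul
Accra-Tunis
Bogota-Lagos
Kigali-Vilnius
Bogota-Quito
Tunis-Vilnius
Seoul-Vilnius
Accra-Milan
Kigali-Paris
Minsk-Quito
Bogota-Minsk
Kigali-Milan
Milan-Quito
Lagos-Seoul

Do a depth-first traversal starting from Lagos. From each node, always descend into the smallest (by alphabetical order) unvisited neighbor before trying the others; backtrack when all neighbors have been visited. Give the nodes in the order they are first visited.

Lagos Bogota Kigali Milan Accra Seoul Paris Vilnius Tunis Minsk Quito

Visit Lagos
Lagos → Bogota
Bogota → Kigali
Kigali → Milan
Milan → Accra
Accra → Seoul
Seoul → Paris
Paris → Vilnius
Vilnius → Tunis
Milan → Minsk
Minsk → Quito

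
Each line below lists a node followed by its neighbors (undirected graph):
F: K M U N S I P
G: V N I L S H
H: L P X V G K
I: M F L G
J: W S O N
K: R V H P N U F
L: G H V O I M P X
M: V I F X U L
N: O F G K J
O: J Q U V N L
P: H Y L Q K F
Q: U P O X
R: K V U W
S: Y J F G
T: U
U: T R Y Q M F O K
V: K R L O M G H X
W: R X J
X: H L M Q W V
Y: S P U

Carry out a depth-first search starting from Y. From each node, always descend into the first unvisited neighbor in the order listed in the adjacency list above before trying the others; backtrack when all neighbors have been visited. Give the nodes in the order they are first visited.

Visit Y
Y → S
S → J
J → W
W → R
R → K
K → V
V → L
L → G
G → N
N → O
O → Q
Q → U
U → T
U → M
M → I
I → F
F → P
P → H
H → X

Y → S → J → W → R → K → V → L → G → N → O → Q → U → T → M → I → F → P → H → X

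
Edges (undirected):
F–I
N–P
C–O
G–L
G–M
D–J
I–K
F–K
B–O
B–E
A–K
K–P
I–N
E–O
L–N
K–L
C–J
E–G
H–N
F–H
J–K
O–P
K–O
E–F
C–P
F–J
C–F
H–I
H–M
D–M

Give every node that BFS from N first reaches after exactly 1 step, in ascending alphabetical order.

H, I, L, P

Level 0: N
Level 1: H, I, L, P
Level 2: C, F, G, K, M, O
Level 3: A, B, D, E, J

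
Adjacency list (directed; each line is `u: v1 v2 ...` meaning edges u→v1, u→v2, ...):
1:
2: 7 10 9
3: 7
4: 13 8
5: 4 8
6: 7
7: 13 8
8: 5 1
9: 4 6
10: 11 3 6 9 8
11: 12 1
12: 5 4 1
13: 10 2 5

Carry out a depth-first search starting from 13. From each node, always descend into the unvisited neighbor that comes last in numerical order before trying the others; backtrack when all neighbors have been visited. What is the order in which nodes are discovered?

Visit 13
13 → 10
10 → 11
11 → 12
12 → 5
5 → 8
8 → 1
5 → 4
10 → 9
9 → 6
6 → 7
10 → 3
13 → 2

13 -> 10 -> 11 -> 12 -> 5 -> 8 -> 1 -> 4 -> 9 -> 6 -> 7 -> 3 -> 2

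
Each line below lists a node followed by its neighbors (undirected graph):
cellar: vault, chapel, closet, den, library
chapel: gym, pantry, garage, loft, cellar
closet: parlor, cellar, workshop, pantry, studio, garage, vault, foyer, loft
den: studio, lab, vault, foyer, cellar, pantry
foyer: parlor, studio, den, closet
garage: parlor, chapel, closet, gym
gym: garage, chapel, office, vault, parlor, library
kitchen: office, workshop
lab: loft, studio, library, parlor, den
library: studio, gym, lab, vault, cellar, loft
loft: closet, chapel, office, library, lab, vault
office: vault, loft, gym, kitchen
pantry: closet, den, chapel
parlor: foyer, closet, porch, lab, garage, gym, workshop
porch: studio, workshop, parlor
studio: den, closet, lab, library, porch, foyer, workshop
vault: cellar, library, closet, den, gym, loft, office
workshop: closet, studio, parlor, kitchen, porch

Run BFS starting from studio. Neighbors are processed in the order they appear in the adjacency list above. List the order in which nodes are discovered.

Visit studio; enqueue den, closet, lab, library, porch, foyer, workshop → queue [den, closet, lab, library, porch, foyer, workshop]
Visit den; enqueue vault, cellar, pantry → queue [closet, lab, library, porch, foyer, workshop, vault, cellar, pantry]
Visit closet; enqueue parlor, garage, loft → queue [lab, library, porch, foyer, workshop, vault, cellar, pantry, parlor, garage, loft]
Visit lab → queue [library, porch, foyer, workshop, vault, cellar, pantry, parlor, garage, loft]
Visit library; enqueue gym → queue [porch, foyer, workshop, vault, cellar, pantry, parlor, garage, loft, gym]
Visit porch → queue [foyer, workshop, vault, cellar, pantry, parlor, garage, loft, gym]
Visit foyer → queue [workshop, vault, cellar, pantry, parlor, garage, loft, gym]
Visit workshop; enqueue kitchen → queue [vault, cellar, pantry, parlor, garage, loft, gym, kitchen]
Visit vault; enqueue office → queue [cellar, pantry, parlor, garage, loft, gym, kitchen, office]
Visit cellar; enqueue chapel → queue [pantry, parlor, garage, loft, gym, kitchen, office, chapel]
Visit pantry → queue [parlor, garage, loft, gym, kitchen, office, chapel]
Visit parlor → queue [garage, loft, gym, kitchen, office, chapel]
Visit garage → queue [loft, gym, kitchen, office, chapel]
Visit loft → queue [gym, kitchen, office, chapel]
Visit gym → queue [kitchen, office, chapel]
Visit kitchen → queue [office, chapel]
Visit office → queue [chapel]
Visit chapel → queue []

studio den closet lab library porch foyer workshop vault cellar pantry parlor garage loft gym kitchen office chapel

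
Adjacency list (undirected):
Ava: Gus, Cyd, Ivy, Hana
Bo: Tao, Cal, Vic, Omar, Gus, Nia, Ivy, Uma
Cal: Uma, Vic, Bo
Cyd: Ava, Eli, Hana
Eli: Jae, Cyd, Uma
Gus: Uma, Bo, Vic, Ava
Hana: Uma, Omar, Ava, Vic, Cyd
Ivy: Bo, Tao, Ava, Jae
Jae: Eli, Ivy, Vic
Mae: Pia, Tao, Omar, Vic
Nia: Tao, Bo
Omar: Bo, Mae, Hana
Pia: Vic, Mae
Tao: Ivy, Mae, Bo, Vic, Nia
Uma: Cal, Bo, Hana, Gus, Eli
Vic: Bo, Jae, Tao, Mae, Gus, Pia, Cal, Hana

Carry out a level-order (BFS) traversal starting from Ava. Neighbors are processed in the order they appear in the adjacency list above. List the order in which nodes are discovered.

Ava, Gus, Cyd, Ivy, Hana, Uma, Bo, Vic, Eli, Tao, Jae, Omar, Cal, Nia, Mae, Pia

Visit Ava; enqueue Gus, Cyd, Ivy, Hana → queue [Gus, Cyd, Ivy, Hana]
Visit Gus; enqueue Uma, Bo, Vic → queue [Cyd, Ivy, Hana, Uma, Bo, Vic]
Visit Cyd; enqueue Eli → queue [Ivy, Hana, Uma, Bo, Vic, Eli]
Visit Ivy; enqueue Tao, Jae → queue [Hana, Uma, Bo, Vic, Eli, Tao, Jae]
Visit Hana; enqueue Omar → queue [Uma, Bo, Vic, Eli, Tao, Jae, Omar]
Visit Uma; enqueue Cal → queue [Bo, Vic, Eli, Tao, Jae, Omar, Cal]
Visit Bo; enqueue Nia → queue [Vic, Eli, Tao, Jae, Omar, Cal, Nia]
Visit Vic; enqueue Mae, Pia → queue [Eli, Tao, Jae, Omar, Cal, Nia, Mae, Pia]
Visit Eli → queue [Tao, Jae, Omar, Cal, Nia, Mae, Pia]
Visit Tao → queue [Jae, Omar, Cal, Nia, Mae, Pia]
Visit Jae → queue [Omar, Cal, Nia, Mae, Pia]
Visit Omar → queue [Cal, Nia, Mae, Pia]
Visit Cal → queue [Nia, Mae, Pia]
Visit Nia → queue [Mae, Pia]
Visit Mae → queue [Pia]
Visit Pia → queue []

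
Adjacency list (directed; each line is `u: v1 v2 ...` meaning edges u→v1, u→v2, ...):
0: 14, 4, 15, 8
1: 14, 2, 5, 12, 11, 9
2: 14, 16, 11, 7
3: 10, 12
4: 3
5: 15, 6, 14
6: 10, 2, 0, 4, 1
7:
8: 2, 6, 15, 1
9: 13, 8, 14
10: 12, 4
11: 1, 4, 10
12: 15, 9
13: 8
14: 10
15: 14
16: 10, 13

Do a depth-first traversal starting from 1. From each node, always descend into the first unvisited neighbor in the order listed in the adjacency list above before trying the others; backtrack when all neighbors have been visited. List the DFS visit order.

1 → 14 → 10 → 12 → 15 → 9 → 13 → 8 → 2 → 16 → 11 → 4 → 3 → 7 → 6 → 0 → 5

Visit 1
1 → 14
14 → 10
10 → 12
12 → 15
12 → 9
9 → 13
13 → 8
8 → 2
2 → 16
2 → 11
11 → 4
4 → 3
2 → 7
8 → 6
6 → 0
1 → 5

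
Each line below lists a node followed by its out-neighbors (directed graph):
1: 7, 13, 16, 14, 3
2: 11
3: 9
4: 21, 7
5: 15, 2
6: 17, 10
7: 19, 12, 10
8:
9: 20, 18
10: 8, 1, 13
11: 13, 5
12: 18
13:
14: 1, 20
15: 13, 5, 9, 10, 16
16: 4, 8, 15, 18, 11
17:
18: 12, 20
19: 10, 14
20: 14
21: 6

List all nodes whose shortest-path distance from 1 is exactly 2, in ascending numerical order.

4, 8, 9, 10, 11, 12, 15, 18, 19, 20

Level 0: 1
Level 1: 3, 7, 13, 14, 16
Level 2: 4, 8, 9, 10, 11, 12, 15, 18, 19, 20
Level 3: 5, 21
Level 4: 2, 6
Level 5: 17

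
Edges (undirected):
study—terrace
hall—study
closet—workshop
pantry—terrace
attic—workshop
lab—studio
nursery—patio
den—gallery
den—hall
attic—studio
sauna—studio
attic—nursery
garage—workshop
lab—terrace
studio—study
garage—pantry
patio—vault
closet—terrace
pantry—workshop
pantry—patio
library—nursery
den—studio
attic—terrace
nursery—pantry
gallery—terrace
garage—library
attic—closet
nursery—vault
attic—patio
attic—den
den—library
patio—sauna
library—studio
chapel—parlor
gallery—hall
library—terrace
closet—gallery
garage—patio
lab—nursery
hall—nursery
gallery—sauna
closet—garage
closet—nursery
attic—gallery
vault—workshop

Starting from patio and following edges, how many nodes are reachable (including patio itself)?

17

BFS from patio visits: patio, attic, garage, nursery, pantry, sauna, vault, closet, den, gallery, studio, terrace, workshop, library, hall, lab, study
Reachable nodes: 17 of 19 total.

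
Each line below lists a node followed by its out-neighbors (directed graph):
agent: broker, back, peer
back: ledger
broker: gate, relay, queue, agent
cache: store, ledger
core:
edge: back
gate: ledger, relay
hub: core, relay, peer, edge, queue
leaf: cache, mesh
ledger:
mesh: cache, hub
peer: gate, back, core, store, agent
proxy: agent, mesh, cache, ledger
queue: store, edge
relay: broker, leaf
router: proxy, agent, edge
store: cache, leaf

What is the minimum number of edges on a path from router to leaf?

Level 0: router
Level 1: agent, edge, proxy
Level 2: back, broker, cache, ledger, mesh, peer
Level 3: core, gate, hub, queue, relay, store
Level 4: leaf
leaf first appears at level 4.

4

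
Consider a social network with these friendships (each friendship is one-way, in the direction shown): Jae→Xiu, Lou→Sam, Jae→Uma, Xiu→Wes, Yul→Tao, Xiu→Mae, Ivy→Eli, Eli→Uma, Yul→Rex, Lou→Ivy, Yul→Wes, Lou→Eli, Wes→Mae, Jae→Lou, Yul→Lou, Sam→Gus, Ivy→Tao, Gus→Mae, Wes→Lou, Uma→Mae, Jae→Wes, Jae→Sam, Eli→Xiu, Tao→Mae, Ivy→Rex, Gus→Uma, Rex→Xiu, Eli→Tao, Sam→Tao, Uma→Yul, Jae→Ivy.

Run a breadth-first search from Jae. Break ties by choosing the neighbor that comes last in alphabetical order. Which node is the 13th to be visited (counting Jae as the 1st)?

Rex

Visit Jae; enqueue Xiu, Wes, Uma, Sam, Lou, Ivy → queue [Xiu, Wes, Uma, Sam, Lou, Ivy]
Visit Xiu; enqueue Mae → queue [Wes, Uma, Sam, Lou, Ivy, Mae]
Visit Wes → queue [Uma, Sam, Lou, Ivy, Mae]
Visit Uma; enqueue Yul → queue [Sam, Lou, Ivy, Mae, Yul]
Visit Sam; enqueue Tao, Gus → queue [Lou, Ivy, Mae, Yul, Tao, Gus]
Visit Lou; enqueue Eli → queue [Ivy, Mae, Yul, Tao, Gus, Eli]
Visit Ivy; enqueue Rex → queue [Mae, Yul, Tao, Gus, Eli, Rex]
Visit Mae → queue [Yul, Tao, Gus, Eli, Rex]
Visit Yul → queue [Tao, Gus, Eli, Rex]
Visit Tao → queue [Gus, Eli, Rex]
Visit Gus → queue [Eli, Rex]
Visit Eli → queue [Rex]
Visit Rex → queue []

Visit order: Jae, Xiu, Wes, Uma, Sam, Lou, Ivy, Mae, Yul, Tao, Gus, Eli, Rex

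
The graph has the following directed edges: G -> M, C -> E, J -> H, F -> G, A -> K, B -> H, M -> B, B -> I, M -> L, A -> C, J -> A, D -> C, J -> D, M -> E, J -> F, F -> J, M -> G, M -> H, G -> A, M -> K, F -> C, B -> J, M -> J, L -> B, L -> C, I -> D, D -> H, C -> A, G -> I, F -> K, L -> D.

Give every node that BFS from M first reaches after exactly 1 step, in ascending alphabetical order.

Level 0: M
Level 1: B, E, G, H, J, K, L
Level 2: A, C, D, F, I

B, E, G, H, J, K, L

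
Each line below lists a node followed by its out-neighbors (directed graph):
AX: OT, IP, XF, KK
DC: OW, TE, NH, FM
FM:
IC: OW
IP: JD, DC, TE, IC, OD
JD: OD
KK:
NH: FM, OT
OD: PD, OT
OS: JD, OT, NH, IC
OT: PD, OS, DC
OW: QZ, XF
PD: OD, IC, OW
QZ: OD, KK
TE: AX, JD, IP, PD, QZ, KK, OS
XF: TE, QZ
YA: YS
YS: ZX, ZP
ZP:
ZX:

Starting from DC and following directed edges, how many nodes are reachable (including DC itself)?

16

BFS from DC visits: DC, OW, TE, NH, FM, QZ, XF, AX, JD, IP, PD, KK, OS, OT, OD, IC
Reachable nodes: 16 of 20 total.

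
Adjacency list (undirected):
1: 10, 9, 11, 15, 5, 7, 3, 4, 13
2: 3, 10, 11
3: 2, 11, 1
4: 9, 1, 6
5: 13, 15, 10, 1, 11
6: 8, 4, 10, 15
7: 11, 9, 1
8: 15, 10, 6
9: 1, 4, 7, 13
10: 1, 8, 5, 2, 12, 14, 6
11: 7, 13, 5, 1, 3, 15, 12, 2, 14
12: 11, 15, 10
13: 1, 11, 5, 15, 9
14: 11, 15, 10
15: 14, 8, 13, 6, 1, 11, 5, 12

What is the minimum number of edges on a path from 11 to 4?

Level 0: 11
Level 1: 1, 2, 3, 5, 7, 12, 13, 14, 15
Level 2: 4, 6, 8, 9, 10
4 first appears at level 2.

2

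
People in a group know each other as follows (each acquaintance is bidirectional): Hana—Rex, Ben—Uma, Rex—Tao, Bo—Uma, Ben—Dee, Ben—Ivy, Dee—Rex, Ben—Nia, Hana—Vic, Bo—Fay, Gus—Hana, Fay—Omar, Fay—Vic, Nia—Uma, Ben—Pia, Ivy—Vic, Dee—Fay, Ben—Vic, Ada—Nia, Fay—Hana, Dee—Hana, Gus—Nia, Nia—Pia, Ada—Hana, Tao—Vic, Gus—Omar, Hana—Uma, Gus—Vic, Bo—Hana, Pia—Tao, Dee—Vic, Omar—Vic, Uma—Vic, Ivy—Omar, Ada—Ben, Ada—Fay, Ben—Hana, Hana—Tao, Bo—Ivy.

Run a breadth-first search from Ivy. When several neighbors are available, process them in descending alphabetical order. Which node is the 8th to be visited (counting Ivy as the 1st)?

Visit Ivy; enqueue Vic, Omar, Bo, Ben → queue [Vic, Omar, Bo, Ben]
Visit Vic; enqueue Uma, Tao, Hana, Gus, Fay, Dee → queue [Omar, Bo, Ben, Uma, Tao, Hana, Gus, Fay, Dee]
Visit Omar → queue [Bo, Ben, Uma, Tao, Hana, Gus, Fay, Dee]
Visit Bo → queue [Ben, Uma, Tao, Hana, Gus, Fay, Dee]
Visit Ben; enqueue Pia, Nia, Ada → queue [Uma, Tao, Hana, Gus, Fay, Dee, Pia, Nia, Ada]
Visit Uma → queue [Tao, Hana, Gus, Fay, Dee, Pia, Nia, Ada]
Visit Tao; enqueue Rex → queue [Hana, Gus, Fay, Dee, Pia, Nia, Ada, Rex]
Visit Hana → queue [Gus, Fay, Dee, Pia, Nia, Ada, Rex]
Visit Gus → queue [Fay, Dee, Pia, Nia, Ada, Rex]
Visit Fay → queue [Dee, Pia, Nia, Ada, Rex]
Visit Dee → queue [Pia, Nia, Ada, Rex]
Visit Pia → queue [Nia, Ada, Rex]
Visit Nia → queue [Ada, Rex]
Visit Ada → queue [Rex]
Visit Rex → queue []

Visit order: Ivy, Vic, Omar, Bo, Ben, Uma, Tao, Hana, Gus, Fay, Dee, Pia, Nia, Ada, Rex

Hana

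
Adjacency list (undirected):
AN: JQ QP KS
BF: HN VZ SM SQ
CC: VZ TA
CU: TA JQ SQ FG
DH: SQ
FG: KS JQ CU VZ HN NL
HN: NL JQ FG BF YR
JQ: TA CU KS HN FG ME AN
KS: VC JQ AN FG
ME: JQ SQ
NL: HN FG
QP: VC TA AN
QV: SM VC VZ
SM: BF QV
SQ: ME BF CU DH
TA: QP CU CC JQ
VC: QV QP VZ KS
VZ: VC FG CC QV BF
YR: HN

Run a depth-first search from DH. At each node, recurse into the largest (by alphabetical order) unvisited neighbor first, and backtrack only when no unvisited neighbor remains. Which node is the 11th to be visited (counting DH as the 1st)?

BF

Visit DH
DH → SQ
SQ → ME
ME → JQ
JQ → TA
TA → QP
QP → VC
VC → VZ
VZ → QV
QV → SM
SM → BF
BF → HN
HN → YR
HN → NL
NL → FG
FG → KS
KS → AN
FG → CU
VZ → CC

Visit order: DH, SQ, ME, JQ, TA, QP, VC, VZ, QV, SM, BF, HN, YR, NL, FG, KS, AN, CU, CC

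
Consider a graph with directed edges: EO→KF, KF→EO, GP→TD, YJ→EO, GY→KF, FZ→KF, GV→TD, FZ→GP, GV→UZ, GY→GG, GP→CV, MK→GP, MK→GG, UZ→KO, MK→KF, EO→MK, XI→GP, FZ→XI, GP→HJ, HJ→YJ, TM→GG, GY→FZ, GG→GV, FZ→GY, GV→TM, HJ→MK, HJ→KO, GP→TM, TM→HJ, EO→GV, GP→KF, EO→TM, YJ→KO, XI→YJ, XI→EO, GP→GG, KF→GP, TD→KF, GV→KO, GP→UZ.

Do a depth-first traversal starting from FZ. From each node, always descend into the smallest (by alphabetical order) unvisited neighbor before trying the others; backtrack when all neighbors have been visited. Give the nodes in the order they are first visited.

FZ GP CV GG GV KO TD KF EO MK TM HJ YJ UZ GY XI

Visit FZ
FZ → GP
GP → CV
GP → GG
GG → GV
GV → KO
GV → TD
TD → KF
KF → EO
EO → MK
EO → TM
TM → HJ
HJ → YJ
GV → UZ
FZ → GY
FZ → XI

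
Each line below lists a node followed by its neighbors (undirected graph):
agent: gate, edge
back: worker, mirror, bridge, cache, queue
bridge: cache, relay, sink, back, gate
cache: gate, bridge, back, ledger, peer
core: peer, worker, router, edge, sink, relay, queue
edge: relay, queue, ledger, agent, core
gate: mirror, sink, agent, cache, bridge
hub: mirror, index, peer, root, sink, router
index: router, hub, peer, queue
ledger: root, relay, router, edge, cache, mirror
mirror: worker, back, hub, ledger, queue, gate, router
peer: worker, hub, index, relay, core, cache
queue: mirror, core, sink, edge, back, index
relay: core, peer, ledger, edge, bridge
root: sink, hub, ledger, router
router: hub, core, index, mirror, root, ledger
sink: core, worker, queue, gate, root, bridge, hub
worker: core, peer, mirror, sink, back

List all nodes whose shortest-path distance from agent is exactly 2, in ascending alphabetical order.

Level 0: agent
Level 1: edge, gate
Level 2: bridge, cache, core, ledger, mirror, queue, relay, sink
Level 3: back, hub, index, peer, root, router, worker

bridge, cache, core, ledger, mirror, queue, relay, sink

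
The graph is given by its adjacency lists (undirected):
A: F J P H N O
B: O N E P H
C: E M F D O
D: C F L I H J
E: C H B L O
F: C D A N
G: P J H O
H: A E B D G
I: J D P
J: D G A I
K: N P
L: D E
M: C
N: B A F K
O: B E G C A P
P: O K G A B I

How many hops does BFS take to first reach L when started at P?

3

Level 0: P
Level 1: A, B, G, I, K, O
Level 2: C, D, E, F, H, J, N
Level 3: L, M
L first appears at level 3.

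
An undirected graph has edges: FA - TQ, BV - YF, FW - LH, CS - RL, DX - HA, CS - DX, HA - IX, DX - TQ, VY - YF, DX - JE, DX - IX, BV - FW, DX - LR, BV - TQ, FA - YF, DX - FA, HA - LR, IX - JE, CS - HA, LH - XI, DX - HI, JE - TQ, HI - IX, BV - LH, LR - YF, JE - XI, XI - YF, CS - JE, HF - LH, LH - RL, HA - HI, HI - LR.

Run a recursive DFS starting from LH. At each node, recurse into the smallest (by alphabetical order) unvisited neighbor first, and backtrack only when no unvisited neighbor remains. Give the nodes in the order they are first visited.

LH BV FW TQ DX CS HA HI IX JE XI YF FA LR VY RL HF

Visit LH
LH → BV
BV → FW
BV → TQ
TQ → DX
DX → CS
CS → HA
HA → HI
HI → IX
IX → JE
JE → XI
XI → YF
YF → FA
YF → LR
YF → VY
CS → RL
LH → HF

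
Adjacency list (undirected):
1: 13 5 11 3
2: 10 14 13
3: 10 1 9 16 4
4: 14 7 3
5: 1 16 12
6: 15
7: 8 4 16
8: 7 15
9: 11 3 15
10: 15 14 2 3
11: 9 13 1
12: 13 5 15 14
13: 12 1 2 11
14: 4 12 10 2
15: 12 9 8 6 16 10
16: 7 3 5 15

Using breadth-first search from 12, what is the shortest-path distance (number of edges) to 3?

Level 0: 12
Level 1: 5, 13, 14, 15
Level 2: 1, 2, 4, 6, 8, 9, 10, 11, 16
Level 3: 3, 7
3 first appears at level 3.

3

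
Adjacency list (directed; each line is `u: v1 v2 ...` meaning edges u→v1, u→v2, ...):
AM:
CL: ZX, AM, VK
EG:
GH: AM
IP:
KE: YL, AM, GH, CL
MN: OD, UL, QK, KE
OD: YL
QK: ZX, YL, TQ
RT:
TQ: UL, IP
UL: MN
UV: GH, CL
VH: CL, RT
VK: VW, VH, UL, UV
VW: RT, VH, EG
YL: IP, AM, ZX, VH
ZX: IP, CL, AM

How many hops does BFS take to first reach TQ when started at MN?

2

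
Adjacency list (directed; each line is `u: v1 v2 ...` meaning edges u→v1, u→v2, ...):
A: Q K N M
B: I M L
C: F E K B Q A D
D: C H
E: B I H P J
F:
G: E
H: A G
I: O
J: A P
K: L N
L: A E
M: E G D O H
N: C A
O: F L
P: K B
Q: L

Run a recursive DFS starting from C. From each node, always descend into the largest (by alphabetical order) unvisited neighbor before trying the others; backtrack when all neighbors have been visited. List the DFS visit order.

Visit C
C → Q
Q → L
L → E
E → P
P → K
K → N
N → A
A → M
M → O
O → F
M → H
H → G
M → D
P → B
B → I
E → J

C, Q, L, E, P, K, N, A, M, O, F, H, G, D, B, I, J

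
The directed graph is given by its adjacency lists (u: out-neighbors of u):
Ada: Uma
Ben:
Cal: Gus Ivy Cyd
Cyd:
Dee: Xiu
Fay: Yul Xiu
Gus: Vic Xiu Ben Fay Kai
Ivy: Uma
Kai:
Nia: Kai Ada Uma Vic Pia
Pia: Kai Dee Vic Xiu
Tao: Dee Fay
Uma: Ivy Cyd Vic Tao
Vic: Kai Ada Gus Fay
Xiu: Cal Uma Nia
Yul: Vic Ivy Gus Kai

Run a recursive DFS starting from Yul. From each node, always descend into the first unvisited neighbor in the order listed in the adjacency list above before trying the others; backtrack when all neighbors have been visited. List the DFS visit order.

Yul, Vic, Kai, Ada, Uma, Ivy, Cyd, Tao, Dee, Xiu, Cal, Gus, Ben, Fay, Nia, Pia

Visit Yul
Yul → Vic
Vic → Kai
Vic → Ada
Ada → Uma
Uma → Ivy
Uma → Cyd
Uma → Tao
Tao → Dee
Dee → Xiu
Xiu → Cal
Cal → Gus
Gus → Ben
Gus → Fay
Xiu → Nia
Nia → Pia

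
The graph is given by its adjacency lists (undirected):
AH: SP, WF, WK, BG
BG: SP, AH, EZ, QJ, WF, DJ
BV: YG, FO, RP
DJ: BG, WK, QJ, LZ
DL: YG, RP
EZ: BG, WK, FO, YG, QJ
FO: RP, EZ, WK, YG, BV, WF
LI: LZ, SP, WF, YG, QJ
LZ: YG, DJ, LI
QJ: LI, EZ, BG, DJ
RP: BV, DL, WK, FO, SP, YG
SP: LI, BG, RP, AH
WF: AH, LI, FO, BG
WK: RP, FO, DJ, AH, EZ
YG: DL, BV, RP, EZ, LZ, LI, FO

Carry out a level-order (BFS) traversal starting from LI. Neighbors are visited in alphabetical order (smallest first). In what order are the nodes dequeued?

LI, LZ, QJ, SP, WF, YG, DJ, BG, EZ, AH, RP, FO, BV, DL, WK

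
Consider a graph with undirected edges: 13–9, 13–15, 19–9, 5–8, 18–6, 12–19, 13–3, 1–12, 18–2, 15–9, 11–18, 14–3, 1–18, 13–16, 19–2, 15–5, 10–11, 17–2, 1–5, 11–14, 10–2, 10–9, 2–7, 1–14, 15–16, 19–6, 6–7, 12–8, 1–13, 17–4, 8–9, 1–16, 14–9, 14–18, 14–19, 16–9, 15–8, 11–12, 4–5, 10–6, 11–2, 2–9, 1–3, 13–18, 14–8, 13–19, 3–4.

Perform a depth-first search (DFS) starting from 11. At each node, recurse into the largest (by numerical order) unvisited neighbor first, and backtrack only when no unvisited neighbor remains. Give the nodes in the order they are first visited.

Visit 11
11 → 18
18 → 14
14 → 19
19 → 13
13 → 16
16 → 15
15 → 9
9 → 10
10 → 6
6 → 7
7 → 2
2 → 17
17 → 4
4 → 5
5 → 8
8 → 12
12 → 1
1 → 3

11, 18, 14, 19, 13, 16, 15, 9, 10, 6, 7, 2, 17, 4, 5, 8, 12, 1, 3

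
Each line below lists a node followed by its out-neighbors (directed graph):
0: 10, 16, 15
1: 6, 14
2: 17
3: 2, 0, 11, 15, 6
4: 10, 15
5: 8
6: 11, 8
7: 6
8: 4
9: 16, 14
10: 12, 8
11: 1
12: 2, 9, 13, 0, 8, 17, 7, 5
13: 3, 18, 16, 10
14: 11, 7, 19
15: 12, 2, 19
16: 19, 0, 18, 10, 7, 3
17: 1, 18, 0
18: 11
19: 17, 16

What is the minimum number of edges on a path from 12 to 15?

2

Level 0: 12
Level 1: 0, 2, 5, 7, 8, 9, 13, 17
Level 2: 1, 3, 4, 6, 10, 14, 15, 16, 18
Level 3: 11, 19
15 first appears at level 2.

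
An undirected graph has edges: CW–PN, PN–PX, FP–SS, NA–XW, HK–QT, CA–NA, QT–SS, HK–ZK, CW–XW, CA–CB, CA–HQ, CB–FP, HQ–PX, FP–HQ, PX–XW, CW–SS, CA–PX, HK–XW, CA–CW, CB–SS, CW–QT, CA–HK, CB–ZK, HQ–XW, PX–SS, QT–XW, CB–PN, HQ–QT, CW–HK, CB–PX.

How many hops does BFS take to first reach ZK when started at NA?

Level 0: NA
Level 1: CA, XW
Level 2: CB, CW, HK, HQ, PX, QT
Level 3: FP, PN, SS, ZK
ZK first appears at level 3.

3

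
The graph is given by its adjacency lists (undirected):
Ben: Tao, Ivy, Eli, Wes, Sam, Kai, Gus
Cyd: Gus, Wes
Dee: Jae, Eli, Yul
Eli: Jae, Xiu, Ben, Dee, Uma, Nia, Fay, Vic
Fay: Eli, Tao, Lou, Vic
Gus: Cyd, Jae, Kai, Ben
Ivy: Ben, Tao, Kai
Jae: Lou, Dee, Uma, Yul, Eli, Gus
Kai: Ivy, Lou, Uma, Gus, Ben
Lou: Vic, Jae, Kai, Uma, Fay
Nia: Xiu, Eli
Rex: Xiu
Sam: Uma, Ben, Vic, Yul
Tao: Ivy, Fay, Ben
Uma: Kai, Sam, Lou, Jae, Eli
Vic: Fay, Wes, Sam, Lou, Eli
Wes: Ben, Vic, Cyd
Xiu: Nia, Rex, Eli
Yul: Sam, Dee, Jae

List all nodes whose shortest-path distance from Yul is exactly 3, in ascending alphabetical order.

Cyd, Fay, Ivy, Kai, Nia, Tao, Wes, Xiu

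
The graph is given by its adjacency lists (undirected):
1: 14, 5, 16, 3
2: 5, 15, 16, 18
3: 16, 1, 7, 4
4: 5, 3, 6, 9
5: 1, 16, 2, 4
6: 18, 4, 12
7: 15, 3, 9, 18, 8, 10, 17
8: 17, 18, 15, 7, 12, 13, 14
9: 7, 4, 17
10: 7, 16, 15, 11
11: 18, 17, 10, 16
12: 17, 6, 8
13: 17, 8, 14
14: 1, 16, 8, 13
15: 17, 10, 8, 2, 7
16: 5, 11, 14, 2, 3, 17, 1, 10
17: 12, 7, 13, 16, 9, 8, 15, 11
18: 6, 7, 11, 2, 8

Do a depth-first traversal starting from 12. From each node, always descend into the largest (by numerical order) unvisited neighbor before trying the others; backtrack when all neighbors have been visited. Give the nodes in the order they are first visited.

Visit 12
12 → 17
17 → 16
16 → 14
14 → 13
13 → 8
8 → 18
18 → 11
11 → 10
10 → 15
15 → 7
7 → 9
9 → 4
4 → 6
4 → 5
5 → 2
5 → 1
1 → 3

12 -> 17 -> 16 -> 14 -> 13 -> 8 -> 18 -> 11 -> 10 -> 15 -> 7 -> 9 -> 4 -> 6 -> 5 -> 2 -> 1 -> 3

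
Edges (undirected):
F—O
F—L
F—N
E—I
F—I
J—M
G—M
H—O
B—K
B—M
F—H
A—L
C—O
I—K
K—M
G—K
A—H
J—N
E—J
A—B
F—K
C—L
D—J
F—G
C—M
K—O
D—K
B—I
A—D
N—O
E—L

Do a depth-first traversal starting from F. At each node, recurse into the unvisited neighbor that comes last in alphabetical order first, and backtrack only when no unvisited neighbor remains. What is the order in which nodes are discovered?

F -> O -> N -> J -> M -> K -> I -> E -> L -> C -> A -> H -> D -> B -> G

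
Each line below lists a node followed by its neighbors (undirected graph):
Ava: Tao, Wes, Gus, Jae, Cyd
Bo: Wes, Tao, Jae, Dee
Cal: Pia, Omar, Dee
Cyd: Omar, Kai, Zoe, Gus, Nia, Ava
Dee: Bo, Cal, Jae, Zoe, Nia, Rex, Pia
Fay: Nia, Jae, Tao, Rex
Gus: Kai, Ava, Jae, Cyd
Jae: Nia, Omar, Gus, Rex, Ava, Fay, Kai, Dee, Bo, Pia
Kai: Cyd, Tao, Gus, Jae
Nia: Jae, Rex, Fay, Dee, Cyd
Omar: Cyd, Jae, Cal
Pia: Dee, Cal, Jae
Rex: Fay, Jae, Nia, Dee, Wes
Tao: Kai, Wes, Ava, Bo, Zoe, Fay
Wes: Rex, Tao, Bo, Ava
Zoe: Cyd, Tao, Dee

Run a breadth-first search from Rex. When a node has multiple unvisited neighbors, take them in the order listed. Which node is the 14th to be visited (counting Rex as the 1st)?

Cyd

Visit Rex; enqueue Fay, Jae, Nia, Dee, Wes → queue [Fay, Jae, Nia, Dee, Wes]
Visit Fay; enqueue Tao → queue [Jae, Nia, Dee, Wes, Tao]
Visit Jae; enqueue Omar, Gus, Ava, Kai, Bo, Pia → queue [Nia, Dee, Wes, Tao, Omar, Gus, Ava, Kai, Bo, Pia]
Visit Nia; enqueue Cyd → queue [Dee, Wes, Tao, Omar, Gus, Ava, Kai, Bo, Pia, Cyd]
Visit Dee; enqueue Cal, Zoe → queue [Wes, Tao, Omar, Gus, Ava, Kai, Bo, Pia, Cyd, Cal, Zoe]
Visit Wes → queue [Tao, Omar, Gus, Ava, Kai, Bo, Pia, Cyd, Cal, Zoe]
Visit Tao → queue [Omar, Gus, Ava, Kai, Bo, Pia, Cyd, Cal, Zoe]
Visit Omar → queue [Gus, Ava, Kai, Bo, Pia, Cyd, Cal, Zoe]
Visit Gus → queue [Ava, Kai, Bo, Pia, Cyd, Cal, Zoe]
Visit Ava → queue [Kai, Bo, Pia, Cyd, Cal, Zoe]
Visit Kai → queue [Bo, Pia, Cyd, Cal, Zoe]
Visit Bo → queue [Pia, Cyd, Cal, Zoe]
Visit Pia → queue [Cyd, Cal, Zoe]
Visit Cyd → queue [Cal, Zoe]
Visit Cal → queue [Zoe]
Visit Zoe → queue []

Visit order: Rex, Fay, Jae, Nia, Dee, Wes, Tao, Omar, Gus, Ava, Kai, Bo, Pia, Cyd, Cal, Zoe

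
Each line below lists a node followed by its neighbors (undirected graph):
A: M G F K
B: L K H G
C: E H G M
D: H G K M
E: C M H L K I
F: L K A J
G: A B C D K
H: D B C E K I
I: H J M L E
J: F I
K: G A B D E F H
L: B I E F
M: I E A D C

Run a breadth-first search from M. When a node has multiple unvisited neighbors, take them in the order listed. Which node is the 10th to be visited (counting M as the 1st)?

Visit M; enqueue I, E, A, D, C → queue [I, E, A, D, C]
Visit I; enqueue H, J, L → queue [E, A, D, C, H, J, L]
Visit E; enqueue K → queue [A, D, C, H, J, L, K]
Visit A; enqueue G, F → queue [D, C, H, J, L, K, G, F]
Visit D → queue [C, H, J, L, K, G, F]
Visit C → queue [H, J, L, K, G, F]
Visit H; enqueue B → queue [J, L, K, G, F, B]
Visit J → queue [L, K, G, F, B]
Visit L → queue [K, G, F, B]
Visit K → queue [G, F, B]
Visit G → queue [F, B]
Visit F → queue [B]
Visit B → queue []

Visit order: M, I, E, A, D, C, H, J, L, K, G, F, B

K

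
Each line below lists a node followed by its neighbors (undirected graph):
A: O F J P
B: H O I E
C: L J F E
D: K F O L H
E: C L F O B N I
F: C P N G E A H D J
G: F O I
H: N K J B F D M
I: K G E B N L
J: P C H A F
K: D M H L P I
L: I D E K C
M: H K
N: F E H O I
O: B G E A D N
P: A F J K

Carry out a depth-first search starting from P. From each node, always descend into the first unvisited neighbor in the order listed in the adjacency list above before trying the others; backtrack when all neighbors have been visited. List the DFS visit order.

P A O B H N F C L I K D M G E J

Visit P
P → A
A → O
O → B
B → H
H → N
N → F
F → C
C → L
L → I
I → K
K → D
K → M
I → G
I → E
C → J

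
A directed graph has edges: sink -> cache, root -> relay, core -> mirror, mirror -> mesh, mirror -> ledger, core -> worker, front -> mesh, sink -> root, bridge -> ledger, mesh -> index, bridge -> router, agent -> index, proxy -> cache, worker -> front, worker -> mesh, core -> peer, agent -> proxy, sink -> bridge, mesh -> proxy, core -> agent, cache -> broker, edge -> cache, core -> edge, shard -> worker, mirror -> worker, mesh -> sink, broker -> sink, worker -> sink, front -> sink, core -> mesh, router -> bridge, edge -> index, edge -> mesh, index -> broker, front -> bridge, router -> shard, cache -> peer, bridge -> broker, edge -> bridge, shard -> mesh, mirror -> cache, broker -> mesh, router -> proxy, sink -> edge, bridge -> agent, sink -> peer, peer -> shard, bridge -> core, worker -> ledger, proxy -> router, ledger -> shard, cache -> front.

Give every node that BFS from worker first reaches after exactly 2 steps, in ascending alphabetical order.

Level 0: worker
Level 1: front, ledger, mesh, sink
Level 2: bridge, cache, edge, index, peer, proxy, root, shard
Level 3: agent, broker, core, relay, router
Level 4: mirror

bridge, cache, edge, index, peer, proxy, root, shard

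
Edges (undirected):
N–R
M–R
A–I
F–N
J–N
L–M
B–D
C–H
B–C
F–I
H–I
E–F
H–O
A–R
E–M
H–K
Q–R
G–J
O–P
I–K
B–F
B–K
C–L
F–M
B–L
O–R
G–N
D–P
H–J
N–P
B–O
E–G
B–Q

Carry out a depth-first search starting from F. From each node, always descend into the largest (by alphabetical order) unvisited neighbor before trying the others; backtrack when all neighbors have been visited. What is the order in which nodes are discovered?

Visit F
F → N
N → R
R → Q
Q → B
B → O
O → P
P → D
O → H
H → K
K → I
I → A
H → J
J → G
G → E
E → M
M → L
L → C

F → N → R → Q → B → O → P → D → H → K → I → A → J → G → E → M → L → C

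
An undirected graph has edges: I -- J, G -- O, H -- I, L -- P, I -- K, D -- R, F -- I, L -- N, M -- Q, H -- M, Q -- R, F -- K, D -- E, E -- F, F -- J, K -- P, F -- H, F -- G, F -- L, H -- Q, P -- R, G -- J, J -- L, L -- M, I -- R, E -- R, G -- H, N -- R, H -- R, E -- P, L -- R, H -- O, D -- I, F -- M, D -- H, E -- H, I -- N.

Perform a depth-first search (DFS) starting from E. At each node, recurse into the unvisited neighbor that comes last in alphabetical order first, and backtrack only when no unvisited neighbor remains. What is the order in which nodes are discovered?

E R Q M L P K I N J G O H F D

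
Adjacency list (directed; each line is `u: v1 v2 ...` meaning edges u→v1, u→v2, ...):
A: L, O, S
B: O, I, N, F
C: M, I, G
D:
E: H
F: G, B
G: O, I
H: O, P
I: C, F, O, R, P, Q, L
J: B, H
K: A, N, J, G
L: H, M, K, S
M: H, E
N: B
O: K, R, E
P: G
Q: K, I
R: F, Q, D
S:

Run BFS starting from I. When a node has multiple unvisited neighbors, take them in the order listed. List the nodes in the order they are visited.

I → C → F → O → R → P → Q → L → M → G → B → K → E → D → H → S → N → A → J

Visit I; enqueue C, F, O, R, P, Q, L → queue [C, F, O, R, P, Q, L]
Visit C; enqueue M, G → queue [F, O, R, P, Q, L, M, G]
Visit F; enqueue B → queue [O, R, P, Q, L, M, G, B]
Visit O; enqueue K, E → queue [R, P, Q, L, M, G, B, K, E]
Visit R; enqueue D → queue [P, Q, L, M, G, B, K, E, D]
Visit P → queue [Q, L, M, G, B, K, E, D]
Visit Q → queue [L, M, G, B, K, E, D]
Visit L; enqueue H, S → queue [M, G, B, K, E, D, H, S]
Visit M → queue [G, B, K, E, D, H, S]
Visit G → queue [B, K, E, D, H, S]
Visit B; enqueue N → queue [K, E, D, H, S, N]
Visit K; enqueue A, J → queue [E, D, H, S, N, A, J]
Visit E → queue [D, H, S, N, A, J]
Visit D → queue [H, S, N, A, J]
Visit H → queue [S, N, A, J]
Visit S → queue [N, A, J]
Visit N → queue [A, J]
Visit A → queue [J]
Visit J → queue []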